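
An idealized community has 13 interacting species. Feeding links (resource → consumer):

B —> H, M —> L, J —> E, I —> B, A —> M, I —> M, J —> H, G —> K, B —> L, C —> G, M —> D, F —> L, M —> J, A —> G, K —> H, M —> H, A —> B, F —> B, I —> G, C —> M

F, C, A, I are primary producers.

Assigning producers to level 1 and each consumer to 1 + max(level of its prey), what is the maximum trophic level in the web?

4

Producers (level 1): F, C, A, I.
C → M → J → E gives E level 4.
No species has a prey at level 4, so no species reaches level 5.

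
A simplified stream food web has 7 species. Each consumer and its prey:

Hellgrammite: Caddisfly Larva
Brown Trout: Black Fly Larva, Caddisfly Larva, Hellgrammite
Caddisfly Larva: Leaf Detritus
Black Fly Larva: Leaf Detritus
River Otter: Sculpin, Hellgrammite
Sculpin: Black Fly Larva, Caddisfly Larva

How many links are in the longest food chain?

One longest chain: Leaf Detritus → Caddisfly Larva → Hellgrammite → Brown Trout.
It has 4 species and 3 links.

3 links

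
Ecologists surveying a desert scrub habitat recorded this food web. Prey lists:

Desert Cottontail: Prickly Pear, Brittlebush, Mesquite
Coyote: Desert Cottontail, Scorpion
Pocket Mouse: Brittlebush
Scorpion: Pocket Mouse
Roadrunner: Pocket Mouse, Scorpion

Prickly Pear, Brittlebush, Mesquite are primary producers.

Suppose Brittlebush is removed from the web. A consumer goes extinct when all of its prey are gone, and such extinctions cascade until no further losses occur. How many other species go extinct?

3

Remove Brittlebush.
Round 1: Pocket Mouse (all prey gone) → extinct.
Round 2: Scorpion (all prey gone) → extinct.
Round 3: Roadrunner (all prey gone) → extinct.
No further losses. Total secondary extinctions: 3.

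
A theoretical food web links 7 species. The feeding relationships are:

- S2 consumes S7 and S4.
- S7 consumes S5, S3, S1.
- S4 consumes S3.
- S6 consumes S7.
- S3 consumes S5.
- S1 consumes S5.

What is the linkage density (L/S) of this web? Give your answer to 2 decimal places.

There are L = 9 links among S = 7 species.
L/S = 9/7 = 1.2857 ≈ 1.29.

L/S = 1.29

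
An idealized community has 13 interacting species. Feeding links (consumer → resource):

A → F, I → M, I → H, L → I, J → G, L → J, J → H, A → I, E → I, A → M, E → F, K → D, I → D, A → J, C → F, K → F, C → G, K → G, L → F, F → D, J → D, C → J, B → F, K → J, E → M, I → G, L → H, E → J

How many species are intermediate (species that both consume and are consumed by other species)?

3

Intermediate species (has both prey and predators): I, F, J.
Count: 3.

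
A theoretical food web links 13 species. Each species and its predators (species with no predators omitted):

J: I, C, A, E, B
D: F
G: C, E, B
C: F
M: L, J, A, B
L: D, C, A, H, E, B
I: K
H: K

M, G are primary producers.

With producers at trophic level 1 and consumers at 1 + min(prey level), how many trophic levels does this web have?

4

Producers (level 1): M, G.
Following each consumer down to its lowest-level prey: M → L → H → K (levels 1 through 4).
All prey of K (H 3, I 3) are at level 3 or above, so K is at level 1 + 3 = 4.
Every consumer has at least one prey at level 3 or below, so none exceeds level 4.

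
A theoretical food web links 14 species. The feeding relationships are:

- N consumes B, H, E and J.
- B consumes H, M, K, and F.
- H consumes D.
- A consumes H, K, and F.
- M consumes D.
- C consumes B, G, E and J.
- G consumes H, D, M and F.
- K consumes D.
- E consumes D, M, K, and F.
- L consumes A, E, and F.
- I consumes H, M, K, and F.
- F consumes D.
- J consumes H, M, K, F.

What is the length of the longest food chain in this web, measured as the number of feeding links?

One longest chain: D → K → B → N.
It has 4 species and 3 links.

3 links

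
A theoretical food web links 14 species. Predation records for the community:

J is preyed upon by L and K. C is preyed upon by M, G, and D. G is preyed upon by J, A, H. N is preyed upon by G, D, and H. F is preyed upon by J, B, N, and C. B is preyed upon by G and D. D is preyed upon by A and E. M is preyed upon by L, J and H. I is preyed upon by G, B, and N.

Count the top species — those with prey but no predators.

5

Top species (has prey, but nothing eats it): A, E, H, K, L.
Count: 5.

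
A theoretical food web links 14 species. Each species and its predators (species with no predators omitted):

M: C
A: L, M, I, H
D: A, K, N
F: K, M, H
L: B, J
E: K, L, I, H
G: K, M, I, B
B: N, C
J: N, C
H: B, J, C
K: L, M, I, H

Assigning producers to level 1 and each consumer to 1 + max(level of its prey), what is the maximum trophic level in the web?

5

Producers (level 1): F, E, G, D.
D → A → H → B → C gives C level 5.
No species has a prey at level 5, so no species reaches level 6.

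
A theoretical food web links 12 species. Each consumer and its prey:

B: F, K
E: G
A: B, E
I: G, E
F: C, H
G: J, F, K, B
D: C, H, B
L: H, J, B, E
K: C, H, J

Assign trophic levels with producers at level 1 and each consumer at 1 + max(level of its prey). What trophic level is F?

Trophic level 2

C is a producer → level 1.
F eats C (level 1); other prey at levels: H 1 → level 2.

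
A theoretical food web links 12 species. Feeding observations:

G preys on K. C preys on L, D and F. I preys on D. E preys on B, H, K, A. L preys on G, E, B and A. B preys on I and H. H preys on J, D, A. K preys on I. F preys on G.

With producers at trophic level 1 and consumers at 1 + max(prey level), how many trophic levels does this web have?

6

Producers (level 1): J, D, A.
D → I → K → E → L → C gives C level 6.
No species has a prey at level 6, so no species reaches level 7.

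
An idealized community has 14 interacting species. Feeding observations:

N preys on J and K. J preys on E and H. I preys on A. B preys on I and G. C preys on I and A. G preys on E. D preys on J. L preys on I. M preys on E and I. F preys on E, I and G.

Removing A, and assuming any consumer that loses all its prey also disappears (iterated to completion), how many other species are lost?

Remove A.
Round 1: I (all prey gone) → extinct.
Round 2: C (all prey gone), L (all prey gone) → extinct.
No further losses. Total secondary extinctions: 3.

3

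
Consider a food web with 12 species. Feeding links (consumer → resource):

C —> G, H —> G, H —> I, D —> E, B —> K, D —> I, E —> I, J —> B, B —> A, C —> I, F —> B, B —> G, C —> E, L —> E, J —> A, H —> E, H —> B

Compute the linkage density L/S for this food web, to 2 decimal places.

There are L = 17 links among S = 12 species.
L/S = 17/12 = 1.4167 ≈ 1.42.

L/S = 1.42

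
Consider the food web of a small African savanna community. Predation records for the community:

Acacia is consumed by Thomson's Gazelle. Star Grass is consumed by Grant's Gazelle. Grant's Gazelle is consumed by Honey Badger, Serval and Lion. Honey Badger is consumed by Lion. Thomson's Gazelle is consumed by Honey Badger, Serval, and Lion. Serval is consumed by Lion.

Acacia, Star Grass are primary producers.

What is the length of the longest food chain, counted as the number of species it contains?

One longest chain: Star Grass → Grant's Gazelle → Serval → Lion.
It has 4 species and 3 links.

4 species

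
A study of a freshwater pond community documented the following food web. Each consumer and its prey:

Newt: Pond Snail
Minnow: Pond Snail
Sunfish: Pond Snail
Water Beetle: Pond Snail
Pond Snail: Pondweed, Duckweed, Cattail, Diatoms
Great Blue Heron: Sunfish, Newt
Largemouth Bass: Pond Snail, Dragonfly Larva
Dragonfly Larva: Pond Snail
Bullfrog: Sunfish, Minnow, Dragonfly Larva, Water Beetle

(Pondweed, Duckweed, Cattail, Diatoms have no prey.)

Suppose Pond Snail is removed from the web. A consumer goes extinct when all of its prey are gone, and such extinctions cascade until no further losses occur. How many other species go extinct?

8

Remove Pond Snail.
Round 1: Sunfish (all prey gone), Minnow (all prey gone), Dragonfly Larva (all prey gone), Water Beetle (all prey gone), Newt (all prey gone) → extinct.
Round 2: Bullfrog (all prey gone), Largemouth Bass (all prey gone), Great Blue Heron (all prey gone) → extinct.
No further losses. Total secondary extinctions: 8.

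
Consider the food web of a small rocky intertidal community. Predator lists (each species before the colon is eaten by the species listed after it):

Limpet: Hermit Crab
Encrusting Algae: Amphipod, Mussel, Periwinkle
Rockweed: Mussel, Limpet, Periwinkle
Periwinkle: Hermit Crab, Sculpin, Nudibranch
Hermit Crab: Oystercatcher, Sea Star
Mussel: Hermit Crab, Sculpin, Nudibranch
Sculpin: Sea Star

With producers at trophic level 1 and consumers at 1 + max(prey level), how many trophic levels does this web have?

Producers (level 1): Rockweed, Encrusting Algae.
Rockweed → Mussel → Hermit Crab → Oystercatcher gives Oystercatcher level 4.
No species has a prey at level 4, so no species reaches level 5.

4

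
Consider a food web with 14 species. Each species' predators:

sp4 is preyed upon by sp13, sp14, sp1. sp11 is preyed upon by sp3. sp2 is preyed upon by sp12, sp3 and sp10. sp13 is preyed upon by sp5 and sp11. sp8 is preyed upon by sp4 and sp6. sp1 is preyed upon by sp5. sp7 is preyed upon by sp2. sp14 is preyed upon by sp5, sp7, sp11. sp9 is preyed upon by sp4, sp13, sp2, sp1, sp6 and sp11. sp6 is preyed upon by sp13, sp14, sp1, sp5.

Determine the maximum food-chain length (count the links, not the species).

One longest chain: sp9 → sp6 → sp14 → sp7 → sp2 → sp10.
It has 6 species and 5 links.

5 links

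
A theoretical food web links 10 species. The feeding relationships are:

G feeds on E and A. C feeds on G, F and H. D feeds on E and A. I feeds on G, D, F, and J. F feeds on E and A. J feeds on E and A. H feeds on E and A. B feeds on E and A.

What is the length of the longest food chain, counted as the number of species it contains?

3 species

One longest chain: A → H → C.
It has 3 species and 2 links.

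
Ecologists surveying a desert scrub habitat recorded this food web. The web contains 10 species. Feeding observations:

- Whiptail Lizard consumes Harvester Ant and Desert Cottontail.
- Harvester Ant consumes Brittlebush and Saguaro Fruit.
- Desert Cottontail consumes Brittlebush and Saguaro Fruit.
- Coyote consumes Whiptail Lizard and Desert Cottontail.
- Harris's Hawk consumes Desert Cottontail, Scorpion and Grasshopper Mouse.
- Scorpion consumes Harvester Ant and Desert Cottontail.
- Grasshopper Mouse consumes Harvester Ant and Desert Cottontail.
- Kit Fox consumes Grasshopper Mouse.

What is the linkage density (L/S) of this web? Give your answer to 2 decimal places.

There are L = 16 links among S = 10 species.
L/S = 16/10 = 1.6000 ≈ 1.60.

L/S = 1.60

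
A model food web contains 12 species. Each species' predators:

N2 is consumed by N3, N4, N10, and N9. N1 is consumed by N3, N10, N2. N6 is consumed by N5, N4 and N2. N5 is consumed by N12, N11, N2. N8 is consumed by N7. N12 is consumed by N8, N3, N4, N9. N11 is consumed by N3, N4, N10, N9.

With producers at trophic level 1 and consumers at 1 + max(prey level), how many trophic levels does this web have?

Producers (level 1): N6, N1.
N6 → N5 → N12 → N8 → N7 gives N7 level 5.
No species has a prey at level 5, so no species reaches level 6.

5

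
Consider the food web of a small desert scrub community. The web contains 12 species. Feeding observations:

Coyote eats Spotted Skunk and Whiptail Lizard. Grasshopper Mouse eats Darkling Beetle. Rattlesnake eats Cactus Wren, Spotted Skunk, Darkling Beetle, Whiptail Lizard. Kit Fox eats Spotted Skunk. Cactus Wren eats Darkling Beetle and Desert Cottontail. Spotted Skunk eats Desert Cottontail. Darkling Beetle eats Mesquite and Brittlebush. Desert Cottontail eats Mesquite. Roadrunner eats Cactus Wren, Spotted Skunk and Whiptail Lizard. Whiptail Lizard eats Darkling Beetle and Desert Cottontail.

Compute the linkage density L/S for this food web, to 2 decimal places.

There are L = 19 links among S = 12 species.
L/S = 19/12 = 1.5833 ≈ 1.58.

L/S = 1.58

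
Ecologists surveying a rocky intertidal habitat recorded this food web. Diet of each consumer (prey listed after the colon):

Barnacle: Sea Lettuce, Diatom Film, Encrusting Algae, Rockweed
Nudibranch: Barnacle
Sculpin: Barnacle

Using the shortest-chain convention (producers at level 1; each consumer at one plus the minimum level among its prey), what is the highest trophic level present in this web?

3

Producers (level 1): Sea Lettuce, Diatom Film, Encrusting Algae, Rockweed.
Following each consumer down to its lowest-level prey: Sea Lettuce → Barnacle → Nudibranch (levels 1 through 3).
All prey of Nudibranch (Barnacle 2) are at level 2 or above, so Nudibranch is at level 1 + 2 = 3.
Every consumer has at least one prey at level 2 or below, so none exceeds level 3.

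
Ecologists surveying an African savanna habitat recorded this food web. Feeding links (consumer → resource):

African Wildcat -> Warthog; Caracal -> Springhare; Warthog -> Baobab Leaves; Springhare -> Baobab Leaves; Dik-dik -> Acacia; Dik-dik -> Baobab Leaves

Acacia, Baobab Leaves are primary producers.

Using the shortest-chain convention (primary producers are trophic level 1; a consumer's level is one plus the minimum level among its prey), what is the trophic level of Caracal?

Trophic level 3

Baobab Leaves is a producer → level 1.
Springhare eats Baobab Leaves → level 2.
Caracal eats Springhare → level 3.
No prey of Caracal is below level 2, so 3 is the minimum.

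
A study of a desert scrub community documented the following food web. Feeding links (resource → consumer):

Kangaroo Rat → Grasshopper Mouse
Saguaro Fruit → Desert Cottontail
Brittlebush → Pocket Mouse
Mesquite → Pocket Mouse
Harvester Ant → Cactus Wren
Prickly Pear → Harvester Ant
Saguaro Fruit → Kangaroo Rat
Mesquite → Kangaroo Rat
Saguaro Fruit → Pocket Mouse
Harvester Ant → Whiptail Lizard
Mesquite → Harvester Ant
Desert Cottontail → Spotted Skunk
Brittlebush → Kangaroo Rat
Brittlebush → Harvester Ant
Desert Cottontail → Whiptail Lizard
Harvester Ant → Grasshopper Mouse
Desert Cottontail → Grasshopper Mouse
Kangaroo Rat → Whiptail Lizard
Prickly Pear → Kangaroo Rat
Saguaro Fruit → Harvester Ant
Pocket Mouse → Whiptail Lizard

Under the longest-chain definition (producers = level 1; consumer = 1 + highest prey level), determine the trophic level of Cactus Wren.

Trophic level 3

Saguaro Fruit is a producer → level 1.
Harvester Ant eats Saguaro Fruit (level 1); other prey at levels: Brittlebush 1, Mesquite 1, Prickly Pear 1 → level 2.
Cactus Wren eats Harvester Ant → level 3.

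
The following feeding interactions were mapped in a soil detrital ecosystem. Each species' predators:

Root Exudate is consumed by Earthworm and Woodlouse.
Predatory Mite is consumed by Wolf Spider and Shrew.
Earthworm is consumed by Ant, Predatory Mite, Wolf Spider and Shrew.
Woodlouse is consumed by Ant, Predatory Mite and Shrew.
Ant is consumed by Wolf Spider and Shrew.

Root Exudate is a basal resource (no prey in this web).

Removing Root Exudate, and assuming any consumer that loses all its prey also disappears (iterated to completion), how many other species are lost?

6

Remove Root Exudate.
Round 1: Woodlouse (all prey gone), Earthworm (all prey gone) → extinct.
Round 2: Predatory Mite (all prey gone), Ant (all prey gone) → extinct.
Round 3: Wolf Spider (all prey gone), Shrew (all prey gone) → extinct.
No further losses. Total secondary extinctions: 6.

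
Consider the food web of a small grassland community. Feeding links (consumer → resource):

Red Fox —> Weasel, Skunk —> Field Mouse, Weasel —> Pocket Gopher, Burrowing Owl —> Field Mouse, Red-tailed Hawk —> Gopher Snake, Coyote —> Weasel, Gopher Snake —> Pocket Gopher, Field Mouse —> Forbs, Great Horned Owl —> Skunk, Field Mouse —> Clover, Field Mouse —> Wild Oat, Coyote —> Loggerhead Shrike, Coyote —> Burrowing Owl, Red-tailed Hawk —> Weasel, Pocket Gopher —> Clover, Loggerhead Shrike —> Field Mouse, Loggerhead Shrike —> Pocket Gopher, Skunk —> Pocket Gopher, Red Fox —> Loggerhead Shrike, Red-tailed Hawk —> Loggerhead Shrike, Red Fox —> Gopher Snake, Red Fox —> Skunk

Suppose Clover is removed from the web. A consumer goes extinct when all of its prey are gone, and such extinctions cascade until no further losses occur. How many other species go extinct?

3

Remove Clover.
Round 1: Pocket Gopher (all prey gone) → extinct.
Round 2: Gopher Snake (all prey gone), Weasel (all prey gone) → extinct.
No further losses. Total secondary extinctions: 3.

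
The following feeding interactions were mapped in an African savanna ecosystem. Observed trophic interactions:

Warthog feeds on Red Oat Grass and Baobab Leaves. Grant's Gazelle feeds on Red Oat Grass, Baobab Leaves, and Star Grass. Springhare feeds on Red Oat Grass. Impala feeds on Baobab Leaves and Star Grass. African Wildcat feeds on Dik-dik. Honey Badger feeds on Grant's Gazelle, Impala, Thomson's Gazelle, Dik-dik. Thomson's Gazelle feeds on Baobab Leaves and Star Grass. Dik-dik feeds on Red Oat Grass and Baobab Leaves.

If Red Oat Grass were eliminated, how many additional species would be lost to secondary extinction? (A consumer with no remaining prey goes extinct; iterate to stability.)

Remove Red Oat Grass.
Round 1: Springhare (all prey gone) → extinct.
No further losses. Total secondary extinctions: 1.

1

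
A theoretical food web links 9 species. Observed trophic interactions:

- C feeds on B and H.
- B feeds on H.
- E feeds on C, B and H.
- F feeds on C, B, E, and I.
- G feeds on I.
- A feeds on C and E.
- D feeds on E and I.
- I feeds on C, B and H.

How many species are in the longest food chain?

One longest chain: H → B → C → E → A.
It has 5 species and 4 links.

5 species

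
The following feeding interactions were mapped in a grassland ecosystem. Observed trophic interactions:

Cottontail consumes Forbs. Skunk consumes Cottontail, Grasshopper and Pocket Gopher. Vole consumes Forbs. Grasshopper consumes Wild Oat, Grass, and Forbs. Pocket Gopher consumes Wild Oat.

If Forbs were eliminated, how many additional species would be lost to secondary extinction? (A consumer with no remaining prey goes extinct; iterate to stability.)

2

Remove Forbs.
Round 1: Vole (all prey gone), Cottontail (all prey gone) → extinct.
No further losses. Total secondary extinctions: 2.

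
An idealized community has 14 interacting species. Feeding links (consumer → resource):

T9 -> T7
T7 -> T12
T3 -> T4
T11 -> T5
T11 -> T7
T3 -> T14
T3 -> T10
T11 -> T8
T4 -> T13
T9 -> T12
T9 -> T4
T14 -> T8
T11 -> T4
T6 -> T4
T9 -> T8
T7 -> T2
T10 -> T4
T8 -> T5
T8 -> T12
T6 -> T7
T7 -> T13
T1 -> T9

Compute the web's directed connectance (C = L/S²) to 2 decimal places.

C = 0.11

The web has S = 14 species and L = 22 feeding links.
C = L / S² = 22 / 196 = 0.1122 ≈ 0.11.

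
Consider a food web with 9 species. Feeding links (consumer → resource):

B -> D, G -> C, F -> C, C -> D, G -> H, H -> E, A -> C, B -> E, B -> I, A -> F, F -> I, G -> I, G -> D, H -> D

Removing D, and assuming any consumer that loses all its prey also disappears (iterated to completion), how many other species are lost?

Remove D.
Round 1: C (all prey gone) → extinct.
No further losses. Total secondary extinctions: 1.

1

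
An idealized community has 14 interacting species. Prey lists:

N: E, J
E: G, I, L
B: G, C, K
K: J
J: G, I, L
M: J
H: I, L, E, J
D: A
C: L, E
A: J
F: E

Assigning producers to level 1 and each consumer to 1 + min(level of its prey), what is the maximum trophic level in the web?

Producers (level 1): G, I, L.
Following each consumer down to its lowest-level prey: G → J → A → D (levels 1 through 4).
All prey of D (A 3) are at level 3 or above, so D is at level 1 + 3 = 4.
Every consumer has at least one prey at level 3 or below, so none exceeds level 4.

4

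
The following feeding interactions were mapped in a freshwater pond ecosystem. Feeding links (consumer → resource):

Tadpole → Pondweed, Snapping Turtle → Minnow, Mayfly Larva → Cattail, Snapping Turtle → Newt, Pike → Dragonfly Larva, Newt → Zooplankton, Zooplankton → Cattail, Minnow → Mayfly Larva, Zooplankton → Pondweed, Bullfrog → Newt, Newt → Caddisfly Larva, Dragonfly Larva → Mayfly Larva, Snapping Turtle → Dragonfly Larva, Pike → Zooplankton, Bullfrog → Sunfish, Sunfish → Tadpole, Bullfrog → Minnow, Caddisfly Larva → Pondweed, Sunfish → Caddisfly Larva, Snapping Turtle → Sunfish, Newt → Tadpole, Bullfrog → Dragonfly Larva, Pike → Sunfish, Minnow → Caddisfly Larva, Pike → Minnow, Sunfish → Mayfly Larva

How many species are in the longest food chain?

4 species

One longest chain: Pondweed → Caddisfly Larva → Minnow → Bullfrog.
It has 4 species and 3 links.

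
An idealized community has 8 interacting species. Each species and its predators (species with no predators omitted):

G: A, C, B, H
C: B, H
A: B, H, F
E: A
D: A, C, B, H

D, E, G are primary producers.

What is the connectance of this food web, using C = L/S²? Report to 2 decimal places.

C = 0.22

The web has S = 8 species and L = 14 feeding links.
C = L / S² = 14 / 64 = 0.2188 ≈ 0.22.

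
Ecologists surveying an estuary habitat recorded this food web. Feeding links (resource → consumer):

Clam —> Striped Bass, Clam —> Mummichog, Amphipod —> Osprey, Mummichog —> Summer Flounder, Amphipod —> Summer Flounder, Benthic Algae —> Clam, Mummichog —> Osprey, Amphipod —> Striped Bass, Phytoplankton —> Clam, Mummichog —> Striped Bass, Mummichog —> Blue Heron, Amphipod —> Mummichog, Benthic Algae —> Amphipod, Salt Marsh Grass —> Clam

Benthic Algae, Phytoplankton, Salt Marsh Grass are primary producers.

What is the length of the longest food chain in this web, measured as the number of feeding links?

One longest chain: Benthic Algae → Clam → Mummichog → Striped Bass.
It has 4 species and 3 links.

3 links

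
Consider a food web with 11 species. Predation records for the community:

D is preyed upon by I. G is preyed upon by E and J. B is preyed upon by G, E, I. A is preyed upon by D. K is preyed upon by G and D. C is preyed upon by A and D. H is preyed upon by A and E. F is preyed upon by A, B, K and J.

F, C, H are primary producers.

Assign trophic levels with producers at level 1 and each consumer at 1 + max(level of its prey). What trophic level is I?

Trophic level 4

F is a producer → level 1.
A eats F (level 1); other prey at levels: C 1, H 1 → level 2.
D eats A (level 2); other prey at levels: C 1, K 2 → level 3.
I eats D (level 3); other prey at levels: B 2 → level 4.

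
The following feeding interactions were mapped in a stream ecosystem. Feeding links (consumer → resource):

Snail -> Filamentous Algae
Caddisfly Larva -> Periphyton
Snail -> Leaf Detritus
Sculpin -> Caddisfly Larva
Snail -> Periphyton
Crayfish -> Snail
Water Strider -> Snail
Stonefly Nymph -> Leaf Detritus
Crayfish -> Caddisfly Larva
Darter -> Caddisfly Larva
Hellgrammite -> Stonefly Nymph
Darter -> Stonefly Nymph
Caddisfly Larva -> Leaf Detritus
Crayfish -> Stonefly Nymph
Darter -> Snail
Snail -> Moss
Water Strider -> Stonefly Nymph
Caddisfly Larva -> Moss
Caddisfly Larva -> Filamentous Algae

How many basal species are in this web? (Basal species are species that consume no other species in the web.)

4

Basal species (no prey listed): Periphyton, Moss, Leaf Detritus, Filamentous Algae.
Count: 4.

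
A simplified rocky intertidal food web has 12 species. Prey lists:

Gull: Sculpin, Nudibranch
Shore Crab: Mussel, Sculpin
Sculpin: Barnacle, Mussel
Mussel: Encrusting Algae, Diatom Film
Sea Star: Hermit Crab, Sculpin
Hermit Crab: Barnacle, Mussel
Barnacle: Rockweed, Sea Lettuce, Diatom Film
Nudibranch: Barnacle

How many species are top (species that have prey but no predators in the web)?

3

Top species (has prey, but nothing eats it): Gull, Sea Star, Shore Crab.
Count: 3.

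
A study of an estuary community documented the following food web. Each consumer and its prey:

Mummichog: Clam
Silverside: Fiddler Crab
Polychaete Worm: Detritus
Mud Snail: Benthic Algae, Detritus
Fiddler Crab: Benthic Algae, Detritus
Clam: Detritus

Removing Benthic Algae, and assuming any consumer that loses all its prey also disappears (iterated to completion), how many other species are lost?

0

Remove Benthic Algae.
Every predator of it retains at least one other prey: Mud Snail still has Detritus; Fiddler Crab still has Detritus.
No consumer loses all prey, so no secondary extinctions occur.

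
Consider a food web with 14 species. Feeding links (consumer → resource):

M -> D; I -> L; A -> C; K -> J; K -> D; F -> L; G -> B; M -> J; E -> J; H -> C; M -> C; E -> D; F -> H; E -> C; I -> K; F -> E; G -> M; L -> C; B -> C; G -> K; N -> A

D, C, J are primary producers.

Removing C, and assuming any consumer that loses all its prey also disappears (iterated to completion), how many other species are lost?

Remove C.
Round 1: B (all prey gone), A (all prey gone), L (all prey gone), H (all prey gone) → extinct.
Round 2: N (all prey gone) → extinct.
No further losses. Total secondary extinctions: 5.

5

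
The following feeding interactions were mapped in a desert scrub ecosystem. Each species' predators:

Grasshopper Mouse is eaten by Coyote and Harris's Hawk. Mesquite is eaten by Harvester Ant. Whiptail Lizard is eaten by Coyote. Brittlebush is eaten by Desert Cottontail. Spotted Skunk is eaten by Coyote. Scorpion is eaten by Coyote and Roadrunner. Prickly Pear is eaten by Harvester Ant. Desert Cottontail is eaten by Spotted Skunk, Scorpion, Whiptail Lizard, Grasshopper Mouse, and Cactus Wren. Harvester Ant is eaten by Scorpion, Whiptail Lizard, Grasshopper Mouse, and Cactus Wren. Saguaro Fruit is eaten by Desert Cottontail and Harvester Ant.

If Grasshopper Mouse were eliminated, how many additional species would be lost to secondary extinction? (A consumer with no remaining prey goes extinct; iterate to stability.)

Remove Grasshopper Mouse.
Round 1: Harris's Hawk (all prey gone) → extinct.
No further losses. Total secondary extinctions: 1.

1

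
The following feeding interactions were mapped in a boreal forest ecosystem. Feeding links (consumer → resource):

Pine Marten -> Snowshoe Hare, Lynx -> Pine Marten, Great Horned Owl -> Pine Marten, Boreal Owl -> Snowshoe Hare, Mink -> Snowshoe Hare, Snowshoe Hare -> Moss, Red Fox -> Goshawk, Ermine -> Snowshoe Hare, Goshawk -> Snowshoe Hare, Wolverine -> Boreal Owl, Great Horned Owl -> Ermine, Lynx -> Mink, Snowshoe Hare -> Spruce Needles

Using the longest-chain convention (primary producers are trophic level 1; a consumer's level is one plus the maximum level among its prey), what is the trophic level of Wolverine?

Spruce Needles is a producer → level 1.
Snowshoe Hare eats Spruce Needles (level 1); other prey at levels: Moss 1 → level 2.
Boreal Owl eats Snowshoe Hare → level 3.
Wolverine eats Boreal Owl → level 4.

Trophic level 4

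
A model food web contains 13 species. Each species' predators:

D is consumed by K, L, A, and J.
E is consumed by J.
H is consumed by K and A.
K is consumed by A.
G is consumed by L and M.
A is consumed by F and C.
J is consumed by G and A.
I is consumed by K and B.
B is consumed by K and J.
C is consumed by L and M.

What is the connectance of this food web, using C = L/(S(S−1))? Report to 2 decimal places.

The web has S = 13 species and L = 20 feeding links.
C = L / (S(S−1)) = 20 / 156 = 0.1282 ≈ 0.13.

C = 0.13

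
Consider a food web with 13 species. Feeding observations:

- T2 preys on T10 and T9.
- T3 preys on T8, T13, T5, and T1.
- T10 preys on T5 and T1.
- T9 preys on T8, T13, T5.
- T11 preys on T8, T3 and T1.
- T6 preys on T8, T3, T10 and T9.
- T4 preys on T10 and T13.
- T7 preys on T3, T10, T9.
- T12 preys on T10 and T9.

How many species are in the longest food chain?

One longest chain: T13 → T3 → T6.
It has 3 species and 2 links.

3 species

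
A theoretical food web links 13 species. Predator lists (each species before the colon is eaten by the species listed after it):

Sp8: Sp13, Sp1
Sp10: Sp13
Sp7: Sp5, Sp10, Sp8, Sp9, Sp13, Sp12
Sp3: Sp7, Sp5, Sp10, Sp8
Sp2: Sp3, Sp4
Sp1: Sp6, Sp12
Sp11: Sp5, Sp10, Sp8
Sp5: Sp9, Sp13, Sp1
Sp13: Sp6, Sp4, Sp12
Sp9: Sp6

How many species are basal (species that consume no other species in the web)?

2

Basal species (no prey listed): Sp2, Sp11.
Count: 2.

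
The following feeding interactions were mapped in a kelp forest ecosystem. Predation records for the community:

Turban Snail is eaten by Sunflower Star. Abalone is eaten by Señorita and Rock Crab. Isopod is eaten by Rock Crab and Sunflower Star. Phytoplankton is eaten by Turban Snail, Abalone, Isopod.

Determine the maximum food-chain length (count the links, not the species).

2 links

One longest chain: Phytoplankton → Abalone → Señorita.
It has 3 species and 2 links.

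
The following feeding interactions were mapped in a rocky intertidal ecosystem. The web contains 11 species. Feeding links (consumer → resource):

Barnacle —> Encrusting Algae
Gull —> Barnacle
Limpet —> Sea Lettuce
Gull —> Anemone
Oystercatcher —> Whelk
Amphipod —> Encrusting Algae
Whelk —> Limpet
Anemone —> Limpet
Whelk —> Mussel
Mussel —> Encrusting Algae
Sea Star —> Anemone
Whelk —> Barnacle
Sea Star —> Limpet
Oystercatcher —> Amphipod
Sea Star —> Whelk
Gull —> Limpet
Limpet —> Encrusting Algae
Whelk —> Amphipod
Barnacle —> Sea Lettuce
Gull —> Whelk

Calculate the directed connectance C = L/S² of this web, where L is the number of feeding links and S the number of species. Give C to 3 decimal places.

C = 0.165

The web has S = 11 species and L = 20 feeding links.
C = L / S² = 20 / 121 = 0.1653 ≈ 0.165.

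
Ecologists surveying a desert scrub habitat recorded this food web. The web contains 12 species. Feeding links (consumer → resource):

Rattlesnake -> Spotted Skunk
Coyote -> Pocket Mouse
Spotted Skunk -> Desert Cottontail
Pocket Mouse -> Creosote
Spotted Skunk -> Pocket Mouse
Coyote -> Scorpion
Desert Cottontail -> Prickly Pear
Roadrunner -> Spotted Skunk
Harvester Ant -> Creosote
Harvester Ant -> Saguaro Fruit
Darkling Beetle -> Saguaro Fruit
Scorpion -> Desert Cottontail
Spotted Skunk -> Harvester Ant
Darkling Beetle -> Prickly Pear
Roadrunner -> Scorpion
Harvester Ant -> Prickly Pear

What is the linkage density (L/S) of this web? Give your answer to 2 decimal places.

L/S = 1.33

There are L = 16 links among S = 12 species.
L/S = 16/12 = 1.3333 ≈ 1.33.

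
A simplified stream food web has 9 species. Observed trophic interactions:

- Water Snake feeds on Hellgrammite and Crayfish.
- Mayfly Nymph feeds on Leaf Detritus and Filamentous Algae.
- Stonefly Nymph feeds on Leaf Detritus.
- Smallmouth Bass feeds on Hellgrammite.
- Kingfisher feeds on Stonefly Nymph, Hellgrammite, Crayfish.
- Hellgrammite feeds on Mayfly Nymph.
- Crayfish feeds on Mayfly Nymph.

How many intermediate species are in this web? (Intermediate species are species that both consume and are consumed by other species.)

4

Intermediate species (has both prey and predators): Mayfly Nymph, Stonefly Nymph, Hellgrammite, Crayfish.
Count: 4.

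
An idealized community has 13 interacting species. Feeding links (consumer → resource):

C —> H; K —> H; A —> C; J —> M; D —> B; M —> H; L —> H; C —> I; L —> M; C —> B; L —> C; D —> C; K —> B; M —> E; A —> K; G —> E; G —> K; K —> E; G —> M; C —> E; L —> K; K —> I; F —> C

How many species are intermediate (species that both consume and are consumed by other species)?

3

Intermediate species (has both prey and predators): C, M, K.
Count: 3.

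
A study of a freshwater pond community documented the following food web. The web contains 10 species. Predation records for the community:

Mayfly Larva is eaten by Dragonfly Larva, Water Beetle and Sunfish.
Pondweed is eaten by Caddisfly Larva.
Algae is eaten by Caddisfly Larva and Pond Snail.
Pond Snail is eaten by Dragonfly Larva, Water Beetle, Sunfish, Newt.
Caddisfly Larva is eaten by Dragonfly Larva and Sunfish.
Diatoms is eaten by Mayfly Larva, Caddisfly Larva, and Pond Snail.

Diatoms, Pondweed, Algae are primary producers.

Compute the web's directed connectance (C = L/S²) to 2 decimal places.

The web has S = 10 species and L = 15 feeding links.
C = L / S² = 15 / 100 = 0.1500 ≈ 0.15.

C = 0.15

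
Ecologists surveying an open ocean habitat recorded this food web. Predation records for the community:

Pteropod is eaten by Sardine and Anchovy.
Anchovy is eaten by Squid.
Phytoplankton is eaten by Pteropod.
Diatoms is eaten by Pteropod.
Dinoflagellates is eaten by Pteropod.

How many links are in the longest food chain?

One longest chain: Diatoms → Pteropod → Anchovy → Squid.
It has 4 species and 3 links.

3 links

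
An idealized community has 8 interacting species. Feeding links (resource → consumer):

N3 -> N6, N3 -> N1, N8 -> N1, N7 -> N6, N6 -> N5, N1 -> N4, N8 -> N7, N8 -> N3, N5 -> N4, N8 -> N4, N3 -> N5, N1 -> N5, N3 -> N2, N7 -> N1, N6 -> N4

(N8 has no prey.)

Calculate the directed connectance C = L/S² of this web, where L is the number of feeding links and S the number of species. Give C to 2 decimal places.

C = 0.23

The web has S = 8 species and L = 15 feeding links.
C = L / S² = 15 / 64 = 0.2344 ≈ 0.23.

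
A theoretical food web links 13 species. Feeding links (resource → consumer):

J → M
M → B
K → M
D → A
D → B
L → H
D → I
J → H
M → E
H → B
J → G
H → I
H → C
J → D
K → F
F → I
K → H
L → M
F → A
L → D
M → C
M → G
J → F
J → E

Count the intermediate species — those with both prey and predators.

Intermediate species (has both prey and predators): H, F, M, D.
Count: 4.

4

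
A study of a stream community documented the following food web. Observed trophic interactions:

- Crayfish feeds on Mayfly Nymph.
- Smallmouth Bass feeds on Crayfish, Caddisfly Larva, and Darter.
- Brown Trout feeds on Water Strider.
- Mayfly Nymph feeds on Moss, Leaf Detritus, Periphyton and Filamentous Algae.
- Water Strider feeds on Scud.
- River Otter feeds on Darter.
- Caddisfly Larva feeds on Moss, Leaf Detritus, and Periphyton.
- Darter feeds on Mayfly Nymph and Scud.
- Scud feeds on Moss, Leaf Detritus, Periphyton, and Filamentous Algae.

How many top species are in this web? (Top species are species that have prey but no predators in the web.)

Top species (has prey, but nothing eats it): Brown Trout, River Otter, Smallmouth Bass.
Count: 3.

3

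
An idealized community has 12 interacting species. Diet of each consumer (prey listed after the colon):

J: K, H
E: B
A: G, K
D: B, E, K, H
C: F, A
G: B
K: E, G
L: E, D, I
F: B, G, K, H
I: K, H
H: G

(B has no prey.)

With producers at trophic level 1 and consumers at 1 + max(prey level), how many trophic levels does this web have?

5

Producers (level 1): B.
B → E → K → D → L gives L level 5.
No species has a prey at level 5, so no species reaches level 6.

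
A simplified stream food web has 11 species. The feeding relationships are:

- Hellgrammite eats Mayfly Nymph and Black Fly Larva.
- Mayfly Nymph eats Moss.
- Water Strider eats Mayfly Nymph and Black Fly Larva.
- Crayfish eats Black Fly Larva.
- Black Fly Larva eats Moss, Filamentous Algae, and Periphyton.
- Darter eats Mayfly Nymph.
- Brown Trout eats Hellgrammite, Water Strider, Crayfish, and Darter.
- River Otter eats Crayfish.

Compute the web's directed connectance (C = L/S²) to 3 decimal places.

C = 0.124

The web has S = 11 species and L = 15 feeding links.
C = L / S² = 15 / 121 = 0.1240 ≈ 0.124.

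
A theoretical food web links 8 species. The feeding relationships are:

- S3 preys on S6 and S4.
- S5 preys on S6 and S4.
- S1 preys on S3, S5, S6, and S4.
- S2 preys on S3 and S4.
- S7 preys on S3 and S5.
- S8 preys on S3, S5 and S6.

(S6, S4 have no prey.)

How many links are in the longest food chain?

One longest chain: S6 → S3 → S8.
It has 3 species and 2 links.

2 links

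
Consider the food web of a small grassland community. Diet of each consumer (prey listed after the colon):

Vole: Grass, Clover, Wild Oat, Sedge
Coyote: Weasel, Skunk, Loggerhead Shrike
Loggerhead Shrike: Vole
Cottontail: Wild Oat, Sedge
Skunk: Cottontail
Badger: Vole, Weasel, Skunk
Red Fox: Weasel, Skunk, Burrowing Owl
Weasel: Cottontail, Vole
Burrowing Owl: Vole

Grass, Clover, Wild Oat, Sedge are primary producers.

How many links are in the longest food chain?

One longest chain: Wild Oat → Cottontail → Weasel → Badger.
It has 4 species and 3 links.

3 links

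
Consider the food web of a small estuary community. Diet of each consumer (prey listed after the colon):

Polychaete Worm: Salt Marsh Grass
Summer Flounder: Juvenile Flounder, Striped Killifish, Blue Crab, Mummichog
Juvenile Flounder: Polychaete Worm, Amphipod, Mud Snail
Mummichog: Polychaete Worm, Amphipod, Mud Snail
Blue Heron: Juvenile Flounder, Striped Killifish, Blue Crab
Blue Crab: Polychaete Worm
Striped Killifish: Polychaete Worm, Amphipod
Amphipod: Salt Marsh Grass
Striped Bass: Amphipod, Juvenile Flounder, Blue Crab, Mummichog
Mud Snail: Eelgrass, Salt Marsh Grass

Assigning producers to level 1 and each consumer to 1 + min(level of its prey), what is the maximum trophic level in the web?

4

Producers (level 1): Eelgrass, Salt Marsh Grass.
Following each consumer down to its lowest-level prey: Salt Marsh Grass → Polychaete Worm → Juvenile Flounder → Blue Heron (levels 1 through 4).
All prey of Blue Heron (Juvenile Flounder 3, Striped Killifish 3, Blue Crab 3) are at level 3 or above, so Blue Heron is at level 1 + 3 = 4.
Every consumer has at least one prey at level 3 or below, so none exceeds level 4.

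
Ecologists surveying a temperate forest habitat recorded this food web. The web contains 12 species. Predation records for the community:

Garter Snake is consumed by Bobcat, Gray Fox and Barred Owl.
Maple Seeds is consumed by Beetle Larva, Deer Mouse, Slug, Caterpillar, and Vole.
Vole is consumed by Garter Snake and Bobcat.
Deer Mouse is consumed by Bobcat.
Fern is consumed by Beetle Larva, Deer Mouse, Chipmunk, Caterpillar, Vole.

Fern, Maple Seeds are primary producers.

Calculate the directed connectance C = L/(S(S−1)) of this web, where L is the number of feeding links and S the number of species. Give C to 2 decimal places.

C = 0.12

The web has S = 12 species and L = 16 feeding links.
C = L / (S(S−1)) = 16 / 132 = 0.1212 ≈ 0.12.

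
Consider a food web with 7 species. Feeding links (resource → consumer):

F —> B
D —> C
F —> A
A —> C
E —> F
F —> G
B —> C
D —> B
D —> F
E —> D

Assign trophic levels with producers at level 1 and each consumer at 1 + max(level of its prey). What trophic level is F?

Trophic level 3

E is a producer → level 1.
D eats E → level 2.
F eats D (level 2); other prey at levels: E 1 → level 3.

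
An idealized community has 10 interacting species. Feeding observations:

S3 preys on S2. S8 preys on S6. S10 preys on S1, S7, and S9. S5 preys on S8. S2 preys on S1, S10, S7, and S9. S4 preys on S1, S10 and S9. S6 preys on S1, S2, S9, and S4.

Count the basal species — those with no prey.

3

Basal species (no prey listed): S9, S7, S1.
Count: 3.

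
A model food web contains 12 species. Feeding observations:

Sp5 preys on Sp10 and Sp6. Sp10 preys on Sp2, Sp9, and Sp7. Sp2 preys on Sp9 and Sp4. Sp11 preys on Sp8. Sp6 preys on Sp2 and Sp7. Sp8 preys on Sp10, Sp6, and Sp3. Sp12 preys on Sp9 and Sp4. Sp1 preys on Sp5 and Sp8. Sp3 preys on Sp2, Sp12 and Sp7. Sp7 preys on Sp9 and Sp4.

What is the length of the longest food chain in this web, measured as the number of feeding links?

4 links

One longest chain: Sp9 → Sp7 → Sp3 → Sp8 → Sp11.
It has 5 species and 4 links.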